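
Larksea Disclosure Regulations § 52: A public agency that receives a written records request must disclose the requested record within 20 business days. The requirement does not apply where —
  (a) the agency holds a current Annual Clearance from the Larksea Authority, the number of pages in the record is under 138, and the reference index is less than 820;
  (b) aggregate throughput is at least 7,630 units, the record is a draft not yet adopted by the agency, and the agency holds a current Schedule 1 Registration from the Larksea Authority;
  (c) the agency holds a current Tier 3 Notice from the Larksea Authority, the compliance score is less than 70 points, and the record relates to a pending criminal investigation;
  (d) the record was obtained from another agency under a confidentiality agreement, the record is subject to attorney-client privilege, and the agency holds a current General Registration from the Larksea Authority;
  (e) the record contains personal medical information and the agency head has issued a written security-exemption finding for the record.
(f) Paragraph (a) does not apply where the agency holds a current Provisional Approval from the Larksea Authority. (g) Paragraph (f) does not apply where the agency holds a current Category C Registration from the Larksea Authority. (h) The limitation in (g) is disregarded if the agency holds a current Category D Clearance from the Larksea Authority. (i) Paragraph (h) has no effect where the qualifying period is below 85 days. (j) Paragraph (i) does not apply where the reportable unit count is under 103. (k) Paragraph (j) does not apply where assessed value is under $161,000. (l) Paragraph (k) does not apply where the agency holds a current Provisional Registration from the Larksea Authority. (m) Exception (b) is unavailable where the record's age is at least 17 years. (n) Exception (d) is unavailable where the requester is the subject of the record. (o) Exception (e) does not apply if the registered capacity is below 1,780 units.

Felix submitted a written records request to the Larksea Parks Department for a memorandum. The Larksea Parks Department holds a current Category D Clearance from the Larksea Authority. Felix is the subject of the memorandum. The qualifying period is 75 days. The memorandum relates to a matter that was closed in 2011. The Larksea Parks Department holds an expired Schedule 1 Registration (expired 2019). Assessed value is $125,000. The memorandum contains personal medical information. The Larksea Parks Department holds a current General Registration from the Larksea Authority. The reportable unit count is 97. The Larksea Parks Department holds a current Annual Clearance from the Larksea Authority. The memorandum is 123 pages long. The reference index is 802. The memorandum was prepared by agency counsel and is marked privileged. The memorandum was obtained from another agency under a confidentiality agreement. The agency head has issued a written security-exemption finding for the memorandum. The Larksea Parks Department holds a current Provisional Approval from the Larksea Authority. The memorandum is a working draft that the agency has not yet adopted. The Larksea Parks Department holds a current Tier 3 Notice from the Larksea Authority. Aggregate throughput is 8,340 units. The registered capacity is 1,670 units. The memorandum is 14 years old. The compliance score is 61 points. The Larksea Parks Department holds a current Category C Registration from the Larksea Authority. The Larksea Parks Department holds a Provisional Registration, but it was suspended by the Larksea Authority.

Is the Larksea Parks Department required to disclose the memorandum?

No — exception (a) applies; the Larksea Parks Department is not required to disclose the memorandum.

Exception (a) is satisfied on its face — a current Annual Clearance is held; the number of pages in the record is 123, under the 138 limit; the reference index is 802, less than the 820 limit. Considering the limiting provisions: (f) is engaged (a current Provisional Approval is held), but is displaced by (g): (g) operates against (f): a current Category C Registration is held. (h) would limit (g) — a current Category D Clearance is held — but (i) sets (h) aside: (i) applies — the qualifying period is 75 days, below the 85 days limit. (j) applies (the reportable unit count is 97, under the 103 limit), but is overridden by (k): (k) operates against (j): assessed value is $125,000, under the $161,000 limit. (l), which would lift (k), is inapplicable — no current Provisional Registration is held. (a) remains available.
Exception (b) fails — no current Schedule 1 Registration is held.
Exception (c) requires that the record relates to a pending criminal investigation; but the memorandum relates to a closed matter, so (c) is unavailable.
Exception (d)'s conditions are all satisfied: the memorandum was obtained under a confidentiality agreement; the memorandum is privileged; a current General Registration is held. But: (n) operates against (d): Felix is the subject of the memorandum. Exception (d) does not apply.
Exception (e): the memorandum contains personal medical information; a written security-exemption finding has been issued — every condition holds. Turning to paragraph (o): (o) operates against (e): the registered capacity is 1,670 units, below the 1,780 units limit. (e) is therefore removed.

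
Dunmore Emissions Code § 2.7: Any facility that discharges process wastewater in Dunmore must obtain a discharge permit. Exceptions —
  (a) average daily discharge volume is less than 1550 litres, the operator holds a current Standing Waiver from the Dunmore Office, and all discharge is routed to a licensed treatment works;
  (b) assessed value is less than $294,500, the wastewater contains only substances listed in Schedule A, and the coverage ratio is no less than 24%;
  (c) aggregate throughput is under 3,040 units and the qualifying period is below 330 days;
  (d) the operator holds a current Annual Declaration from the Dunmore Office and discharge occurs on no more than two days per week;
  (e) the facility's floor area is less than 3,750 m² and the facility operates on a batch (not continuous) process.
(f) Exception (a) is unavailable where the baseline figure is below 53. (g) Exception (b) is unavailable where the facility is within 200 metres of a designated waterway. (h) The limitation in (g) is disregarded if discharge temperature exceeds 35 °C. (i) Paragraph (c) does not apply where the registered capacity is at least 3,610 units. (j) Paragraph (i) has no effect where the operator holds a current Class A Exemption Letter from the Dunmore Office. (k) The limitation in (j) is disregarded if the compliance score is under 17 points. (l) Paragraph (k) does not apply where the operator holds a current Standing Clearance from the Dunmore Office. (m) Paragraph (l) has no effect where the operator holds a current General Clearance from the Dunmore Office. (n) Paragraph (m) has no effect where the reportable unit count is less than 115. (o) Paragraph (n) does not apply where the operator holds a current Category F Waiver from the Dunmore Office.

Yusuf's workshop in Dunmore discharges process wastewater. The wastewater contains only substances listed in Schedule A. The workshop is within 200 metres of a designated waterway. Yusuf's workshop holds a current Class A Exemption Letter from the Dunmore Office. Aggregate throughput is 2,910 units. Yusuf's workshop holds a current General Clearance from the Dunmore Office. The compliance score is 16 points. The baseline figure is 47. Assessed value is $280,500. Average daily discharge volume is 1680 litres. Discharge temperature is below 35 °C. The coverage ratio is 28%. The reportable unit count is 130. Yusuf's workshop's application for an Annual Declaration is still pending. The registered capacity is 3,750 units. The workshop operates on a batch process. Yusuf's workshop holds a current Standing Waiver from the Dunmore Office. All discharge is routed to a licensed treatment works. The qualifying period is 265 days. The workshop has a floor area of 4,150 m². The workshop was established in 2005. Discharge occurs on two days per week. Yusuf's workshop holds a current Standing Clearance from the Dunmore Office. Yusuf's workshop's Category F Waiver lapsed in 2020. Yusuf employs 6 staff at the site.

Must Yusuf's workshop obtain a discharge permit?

Exception (a) requires that average daily discharge volume is less than 1550 litres; but average daily discharge volume is 1680 litres, not less than 1550 litres, so (a) is unavailable.
Exception (b)'s conditions are all satisfied: assessed value is $280,500, less than the $294,500 limit; the wastewater is Schedule-A-only; the coverage ratio is 28%, meeting the 24% threshold. But applying paragraphs (g)–(h): (g) is engaged — the workshop is within 200 m of a designated waterway. (h) is not triggered (discharge temperature is below 35 °C), so (g) stands. (b) is therefore removed.
Exception (c) is satisfied on its face — aggregate throughput is 2,910 units, under the 3,040 units limit; the qualifying period is 265 days, below the 330 days limit. But applying paragraphs (i)–(o): (i) applies — the registered capacity is 3,750 units, meeting the 3,610 units threshold. (j) operates (a current Class A Exemption Letter is held), but is displaced by (k): (k) applies — the compliance score is 16 points, under the 17 points limit. (l) would limit (k) — a current Standing Clearance is held — but (m) sets (l) aside: (m) operates against (l): a current General Clearance is held. (n) is not engaged (the reportable unit count is 130, not less than 115), so (m) stands. (c) is therefore removed.
Exception (d) fails — the Annual Declaration is not current.
Exception (e) does not apply: the facility's floor area is 4,150 m², not less than 3,750 m².
None of the exceptions is available; § 2.7 applies in full.

Yes — Yusuf's workshop must obtain a discharge permit.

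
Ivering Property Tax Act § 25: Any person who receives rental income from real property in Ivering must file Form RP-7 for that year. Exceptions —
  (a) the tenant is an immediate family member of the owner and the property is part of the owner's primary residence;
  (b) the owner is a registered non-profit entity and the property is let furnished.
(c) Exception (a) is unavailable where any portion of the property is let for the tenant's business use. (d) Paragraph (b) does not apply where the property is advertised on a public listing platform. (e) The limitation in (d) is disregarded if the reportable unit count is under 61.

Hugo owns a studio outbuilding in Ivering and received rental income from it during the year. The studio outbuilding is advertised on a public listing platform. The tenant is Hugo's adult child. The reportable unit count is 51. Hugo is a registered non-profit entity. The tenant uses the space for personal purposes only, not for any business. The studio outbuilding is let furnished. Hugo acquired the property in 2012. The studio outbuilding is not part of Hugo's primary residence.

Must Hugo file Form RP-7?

Exception (a) does not apply: the studio outbuilding is not part of the primary residence.
Exception (b) is satisfied on its face — Hugo is a registered non-profit; the property is let furnished. Under paragraphs (d)–(e): (d) would limit (b) — the property is publicly advertised — but (e) sets (d) aside: (e) operates against (d): the reportable unit count is 51, under the 61 limit. So (b) applies.

No — exception (b) applies; Hugo is not required to file Form RP-7.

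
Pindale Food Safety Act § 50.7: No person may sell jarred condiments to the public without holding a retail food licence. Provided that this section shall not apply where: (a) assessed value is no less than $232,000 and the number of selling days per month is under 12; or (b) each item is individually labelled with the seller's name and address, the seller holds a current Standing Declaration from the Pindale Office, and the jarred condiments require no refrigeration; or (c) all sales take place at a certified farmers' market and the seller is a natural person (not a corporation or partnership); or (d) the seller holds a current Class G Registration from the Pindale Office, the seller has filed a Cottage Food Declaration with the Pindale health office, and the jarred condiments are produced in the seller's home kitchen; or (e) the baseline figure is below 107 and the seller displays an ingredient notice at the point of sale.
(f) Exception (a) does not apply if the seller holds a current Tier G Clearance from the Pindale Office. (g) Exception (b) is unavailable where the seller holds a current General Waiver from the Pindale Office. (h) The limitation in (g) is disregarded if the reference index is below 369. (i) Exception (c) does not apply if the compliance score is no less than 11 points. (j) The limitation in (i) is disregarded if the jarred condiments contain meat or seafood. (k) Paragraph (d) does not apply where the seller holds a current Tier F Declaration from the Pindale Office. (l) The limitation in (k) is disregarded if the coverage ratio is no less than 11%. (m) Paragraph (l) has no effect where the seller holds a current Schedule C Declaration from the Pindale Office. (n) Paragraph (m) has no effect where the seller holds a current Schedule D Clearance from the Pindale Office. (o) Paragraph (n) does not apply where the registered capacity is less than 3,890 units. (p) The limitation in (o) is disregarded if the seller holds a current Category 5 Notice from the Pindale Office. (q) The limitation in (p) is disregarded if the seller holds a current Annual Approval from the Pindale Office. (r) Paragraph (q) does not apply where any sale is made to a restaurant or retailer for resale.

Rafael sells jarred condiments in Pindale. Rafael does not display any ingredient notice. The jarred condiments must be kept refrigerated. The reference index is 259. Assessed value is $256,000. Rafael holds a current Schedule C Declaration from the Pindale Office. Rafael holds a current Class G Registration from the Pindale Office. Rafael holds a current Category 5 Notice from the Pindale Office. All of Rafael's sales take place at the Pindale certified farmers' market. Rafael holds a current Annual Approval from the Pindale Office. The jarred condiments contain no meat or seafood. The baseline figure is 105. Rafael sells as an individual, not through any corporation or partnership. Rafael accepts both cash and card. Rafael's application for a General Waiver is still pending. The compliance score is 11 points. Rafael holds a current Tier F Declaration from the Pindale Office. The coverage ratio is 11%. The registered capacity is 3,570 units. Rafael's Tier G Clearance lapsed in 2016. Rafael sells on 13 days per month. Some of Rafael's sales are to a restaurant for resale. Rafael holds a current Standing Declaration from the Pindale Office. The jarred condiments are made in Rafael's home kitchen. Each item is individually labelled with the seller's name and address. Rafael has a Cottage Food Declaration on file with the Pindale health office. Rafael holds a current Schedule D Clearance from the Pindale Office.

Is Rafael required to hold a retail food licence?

Exception (a) fails — the number of selling days per month is 13, not under 12.
Exception (b) fails — the jarred condiments require refrigeration.
Exception (c) is satisfied on its face — all sales are at a certified farmers' market; the seller is a natural person. But: (i) operates against (c): the compliance score is 11 points, meeting the 11 points threshold. (j), which would lift (i), is not engaged — the jarred condiments contain no meat or seafood. So (c) is unavailable.
Exception (d) is satisfied on its face — a current Class G Registration is held; a Cottage Food Declaration is on file; the jarred condiments are home-kitchen produced. As to paragraphs (k)–(r): (k) would limit (d) — a current Tier F Declaration is held — but (l) sets (k) aside: (l) is engaged — the coverage ratio is 11%, meeting the 11% threshold. (m) would limit (l) — a current Schedule C Declaration is held — but (n) sets (m) aside: (n) is engaged — a current Schedule D Clearance is held. (o) would limit (n) — the registered capacity is 3,570 units, less than the 3,890 units limit — but (p) sets (o) aside: (p) operates against (o): a current Category 5 Notice is held. (q) would limit (p) — a current Annual Approval is held — but (r) sets (q) aside: (r) operates — some sales are to a restaurant for resale. (d) remains available.
Exception (e) fails — no ingredient notice is displayed.

No — exception (d) applies; Rafael is not required to hold a retail food licence.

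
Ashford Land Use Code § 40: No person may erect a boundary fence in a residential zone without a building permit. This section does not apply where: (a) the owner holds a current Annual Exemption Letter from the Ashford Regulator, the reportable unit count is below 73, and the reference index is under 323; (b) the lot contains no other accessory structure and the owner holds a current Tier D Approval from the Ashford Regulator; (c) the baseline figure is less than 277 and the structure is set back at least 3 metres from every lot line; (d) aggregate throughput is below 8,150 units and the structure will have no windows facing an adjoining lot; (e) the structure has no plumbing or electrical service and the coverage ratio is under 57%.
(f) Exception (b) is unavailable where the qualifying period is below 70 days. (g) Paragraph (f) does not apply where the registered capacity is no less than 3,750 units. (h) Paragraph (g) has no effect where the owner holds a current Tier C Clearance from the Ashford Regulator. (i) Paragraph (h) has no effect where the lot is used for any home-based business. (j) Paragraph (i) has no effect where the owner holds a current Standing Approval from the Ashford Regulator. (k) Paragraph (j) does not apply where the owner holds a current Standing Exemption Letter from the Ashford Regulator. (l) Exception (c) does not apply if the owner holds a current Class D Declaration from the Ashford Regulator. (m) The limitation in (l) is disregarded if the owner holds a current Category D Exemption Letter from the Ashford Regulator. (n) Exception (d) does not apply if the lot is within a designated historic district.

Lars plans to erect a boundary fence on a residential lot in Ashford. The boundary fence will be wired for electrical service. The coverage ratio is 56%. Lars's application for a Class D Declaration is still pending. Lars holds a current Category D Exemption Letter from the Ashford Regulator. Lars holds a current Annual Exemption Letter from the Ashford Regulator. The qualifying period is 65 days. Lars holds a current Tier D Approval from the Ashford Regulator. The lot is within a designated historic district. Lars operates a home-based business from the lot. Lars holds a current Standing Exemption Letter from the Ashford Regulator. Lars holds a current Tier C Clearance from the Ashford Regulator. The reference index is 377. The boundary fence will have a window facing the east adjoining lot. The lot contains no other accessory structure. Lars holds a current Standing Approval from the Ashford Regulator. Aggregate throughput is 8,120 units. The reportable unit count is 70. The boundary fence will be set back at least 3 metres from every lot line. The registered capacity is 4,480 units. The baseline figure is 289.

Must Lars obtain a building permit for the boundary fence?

No — exception (b) applies; Lars does not need a building permit.

Exception (a) fails — the reference index is 377, not under 323.
Exception (b) is satisfied on its face — the lot has no other accessory structure; a current Tier D Approval is held. Applying paragraphs (f)–(k): (f) applies (the qualifying period is 65 days, below the 70 days limit), but is displaced by (g): (g) applies — the registered capacity is 4,480 units, meeting the 3,750 units threshold. (h) applies (a current Tier C Clearance is held), but is overridden by (i): (i) applies — a home-based business operates on the lot. (j) would limit (i) — a current Standing Approval is held — but (k) sets (j) aside: (k) is triggered — a current Standing Exemption Letter is held. So (b) applies.
Exception (c) fails — the baseline figure is 289, not less than 277.
Exception (d) does not apply: a window faces an adjoining lot.
Exception (e) does not apply: electrical service is planned.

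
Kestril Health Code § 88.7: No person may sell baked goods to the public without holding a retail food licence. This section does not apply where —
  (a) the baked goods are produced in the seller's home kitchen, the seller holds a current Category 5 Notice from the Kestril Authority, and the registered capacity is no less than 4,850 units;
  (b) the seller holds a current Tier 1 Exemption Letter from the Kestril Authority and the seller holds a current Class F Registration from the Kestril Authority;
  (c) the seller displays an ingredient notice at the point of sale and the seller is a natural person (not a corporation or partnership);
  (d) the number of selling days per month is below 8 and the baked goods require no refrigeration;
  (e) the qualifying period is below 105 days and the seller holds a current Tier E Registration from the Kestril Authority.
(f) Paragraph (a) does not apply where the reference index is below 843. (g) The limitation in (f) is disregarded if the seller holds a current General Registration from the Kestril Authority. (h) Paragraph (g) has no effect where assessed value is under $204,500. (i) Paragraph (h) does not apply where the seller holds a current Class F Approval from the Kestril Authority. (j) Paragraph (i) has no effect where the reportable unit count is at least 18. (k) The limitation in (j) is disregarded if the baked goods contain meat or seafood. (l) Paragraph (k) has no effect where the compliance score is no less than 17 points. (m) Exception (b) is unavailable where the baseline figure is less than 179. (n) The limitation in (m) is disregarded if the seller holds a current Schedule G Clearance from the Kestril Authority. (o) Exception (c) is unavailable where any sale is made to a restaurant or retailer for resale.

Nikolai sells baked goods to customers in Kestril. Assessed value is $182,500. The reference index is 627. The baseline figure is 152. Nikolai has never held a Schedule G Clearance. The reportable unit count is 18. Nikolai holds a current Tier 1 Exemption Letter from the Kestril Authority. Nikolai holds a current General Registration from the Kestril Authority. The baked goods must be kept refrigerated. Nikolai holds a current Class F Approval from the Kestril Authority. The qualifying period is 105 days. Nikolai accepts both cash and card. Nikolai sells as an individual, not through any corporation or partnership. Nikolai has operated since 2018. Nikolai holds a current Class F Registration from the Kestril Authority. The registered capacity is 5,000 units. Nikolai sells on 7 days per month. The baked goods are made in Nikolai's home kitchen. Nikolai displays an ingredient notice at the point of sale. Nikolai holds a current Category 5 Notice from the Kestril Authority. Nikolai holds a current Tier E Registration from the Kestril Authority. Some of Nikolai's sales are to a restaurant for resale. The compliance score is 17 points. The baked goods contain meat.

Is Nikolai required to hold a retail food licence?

Exception (a): the baked goods are home-kitchen produced; a current Category 5 Notice is held; the registered capacity is 5,000 units, meeting the 4,850 units threshold — every condition holds. Turning to paragraphs (f)–(l): (f) operates — the reference index is 627, below the 843 limit. (g) would limit (f) — a current General Registration is held — but (h) sets (g) aside: (h) operates — assessed value is $182,500, under the $204,500 limit. (i) is triggered (a current Class F Approval is held), but is itself disapplied by (j): (j) operates against (i): the reportable unit count is 18, meeting the 18 threshold. (k) would limit (j) — the baked goods contain meat — but (l) sets (k) aside: (l) operates against (k): the compliance score is 17 points, meeting the 17 points threshold. Exception (a) does not apply.
All of (b)'s requirements are met (a current Tier 1 Exemption Letter is held; a current Class F Registration is held). But: (m) operates against (b): the baseline figure is 152, less than the 179 limit. (n) is not engaged (the Schedule G Clearance is not current), so (m) stands. So (b) is unavailable.
All of (c)'s requirements are met (an ingredient notice is displayed; the seller is a natural person). But applying paragraph (o): (o) operates against (c): some sales are to a restaurant for resale. (c) is therefore removed.
Exception (d) requires that the baked goods require no refrigeration; but the baked goods require refrigeration, so (d) is unavailable.
Exception (e) requires that the qualifying period is below 105 days; but the qualifying period is 105 days, not below 105 days, so (e) is unavailable.
No exception is made out. Nikolai falls within the general rule.

Yes — Nikolai must hold a retail food licence.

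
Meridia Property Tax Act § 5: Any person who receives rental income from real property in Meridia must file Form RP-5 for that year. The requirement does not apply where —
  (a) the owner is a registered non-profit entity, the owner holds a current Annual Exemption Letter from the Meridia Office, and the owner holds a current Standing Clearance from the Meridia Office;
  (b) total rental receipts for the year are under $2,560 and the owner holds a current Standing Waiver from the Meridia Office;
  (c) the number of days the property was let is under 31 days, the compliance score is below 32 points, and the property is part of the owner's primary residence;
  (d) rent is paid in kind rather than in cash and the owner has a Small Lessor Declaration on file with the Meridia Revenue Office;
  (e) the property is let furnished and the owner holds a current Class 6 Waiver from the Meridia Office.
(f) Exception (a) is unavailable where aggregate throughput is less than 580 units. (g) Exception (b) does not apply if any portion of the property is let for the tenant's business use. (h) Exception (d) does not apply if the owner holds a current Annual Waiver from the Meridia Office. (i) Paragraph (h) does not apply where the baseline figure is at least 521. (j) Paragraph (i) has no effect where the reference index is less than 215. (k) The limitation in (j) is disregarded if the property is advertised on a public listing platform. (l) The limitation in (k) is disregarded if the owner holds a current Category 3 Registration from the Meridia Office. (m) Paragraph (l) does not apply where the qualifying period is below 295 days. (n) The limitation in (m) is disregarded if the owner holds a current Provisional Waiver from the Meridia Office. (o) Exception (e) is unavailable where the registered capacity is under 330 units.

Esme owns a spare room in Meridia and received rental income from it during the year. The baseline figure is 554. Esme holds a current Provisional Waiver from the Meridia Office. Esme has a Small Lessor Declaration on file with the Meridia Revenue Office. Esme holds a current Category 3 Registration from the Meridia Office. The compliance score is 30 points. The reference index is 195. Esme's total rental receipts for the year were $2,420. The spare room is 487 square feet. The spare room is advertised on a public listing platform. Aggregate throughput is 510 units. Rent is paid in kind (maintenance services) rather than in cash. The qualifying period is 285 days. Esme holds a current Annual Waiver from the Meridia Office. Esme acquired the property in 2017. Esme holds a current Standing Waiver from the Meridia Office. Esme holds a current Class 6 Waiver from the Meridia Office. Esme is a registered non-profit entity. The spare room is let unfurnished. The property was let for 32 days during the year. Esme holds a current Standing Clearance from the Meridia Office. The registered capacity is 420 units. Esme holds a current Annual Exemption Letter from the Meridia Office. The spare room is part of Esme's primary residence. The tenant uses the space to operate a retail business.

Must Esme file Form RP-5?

Exception (a)'s conditions are all satisfied: Esme is a registered non-profit; a current Annual Exemption Letter is held; a current Standing Clearance is held. Turning to paragraph (f): (f) operates against (a): aggregate throughput is 510 units, less than the 580 units limit. Exception (a) does not apply.
Exception (b) is satisfied on its face — total rental receipts for the year are $2,420, under the $2,560 limit; a current Standing Waiver is held. But: (g) operates against (b): the space is let for business use. So (b) is unavailable.
Exception (c) fails — the number of days the property was let is 32 days, not under 31 days.
Exception (d)'s conditions are all satisfied: rent is paid in kind; a Small Lessor Declaration is on file. But: (h) is triggered — a current Annual Waiver is held. (i) operates (the baseline figure is 554, meeting the 521 threshold), but is overridden by (j): (j) operates against (i): the reference index is 195, less than the 215 limit. (k) operates (the property is publicly advertised), but is overridden by (l): (l) is engaged — a current Category 3 Registration is held. (m) is engaged (the qualifying period is 285 days, below the 295 days limit), but is set aside by (n): (n) is triggered — a current Provisional Waiver is held. So (d) is unavailable.
Exception (e) does not apply: the property is let unfurnished.
None of the exceptions is available; § 5 applies in full.

Yes — Esme must file Form RP-5.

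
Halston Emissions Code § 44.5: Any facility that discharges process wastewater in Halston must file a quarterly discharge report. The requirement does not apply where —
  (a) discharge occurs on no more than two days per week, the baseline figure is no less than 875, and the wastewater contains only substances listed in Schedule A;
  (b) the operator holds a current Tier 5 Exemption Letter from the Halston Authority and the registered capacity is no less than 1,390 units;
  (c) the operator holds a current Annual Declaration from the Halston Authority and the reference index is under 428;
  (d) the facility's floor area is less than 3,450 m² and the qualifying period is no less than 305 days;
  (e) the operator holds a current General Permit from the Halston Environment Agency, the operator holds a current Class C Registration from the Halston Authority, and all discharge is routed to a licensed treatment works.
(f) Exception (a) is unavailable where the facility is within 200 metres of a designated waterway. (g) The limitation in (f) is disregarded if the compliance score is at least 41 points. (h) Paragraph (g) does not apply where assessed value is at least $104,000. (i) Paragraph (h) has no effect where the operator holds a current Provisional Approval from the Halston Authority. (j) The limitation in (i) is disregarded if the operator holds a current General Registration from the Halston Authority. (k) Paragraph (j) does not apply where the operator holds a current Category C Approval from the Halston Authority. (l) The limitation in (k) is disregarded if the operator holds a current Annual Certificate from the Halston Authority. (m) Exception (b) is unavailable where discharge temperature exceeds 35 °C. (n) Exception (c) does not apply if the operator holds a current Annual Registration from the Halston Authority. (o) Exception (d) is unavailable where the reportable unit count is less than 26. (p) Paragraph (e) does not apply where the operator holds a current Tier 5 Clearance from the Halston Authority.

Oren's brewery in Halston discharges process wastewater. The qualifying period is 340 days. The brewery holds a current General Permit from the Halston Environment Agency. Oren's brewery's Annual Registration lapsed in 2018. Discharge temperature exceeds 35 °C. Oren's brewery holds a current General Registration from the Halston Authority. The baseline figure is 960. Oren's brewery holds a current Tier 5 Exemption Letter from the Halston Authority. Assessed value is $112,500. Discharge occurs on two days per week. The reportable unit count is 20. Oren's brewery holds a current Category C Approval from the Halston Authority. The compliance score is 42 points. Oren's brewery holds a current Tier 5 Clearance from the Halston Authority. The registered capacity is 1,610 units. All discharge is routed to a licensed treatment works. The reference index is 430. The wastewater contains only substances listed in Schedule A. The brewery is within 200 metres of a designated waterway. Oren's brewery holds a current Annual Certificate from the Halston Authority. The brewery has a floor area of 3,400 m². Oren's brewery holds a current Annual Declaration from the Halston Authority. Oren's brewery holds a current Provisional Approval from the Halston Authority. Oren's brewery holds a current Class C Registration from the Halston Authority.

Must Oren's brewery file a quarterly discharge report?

Yes — Oren's brewery must file a quarterly discharge report.

Exception (a) is satisfied on its face — discharge occurs on no more than two days per week; the baseline figure is 960, meeting the 875 threshold; the wastewater is Schedule-A-only. However, paragraphs (f)–(l) must be considered: (f) operates against (a): the brewery is within 200 m of a designated waterway. (g) applies (the compliance score is 42 points, meeting the 41 points threshold), but is itself disapplied by (h): (h) operates — assessed value is $112,500, meeting the $104,000 threshold. (i) operates (a current Provisional Approval is held), but is overridden by (j): (j) operates against (i): a current General Registration is held. (k) would limit (j) — a current Category C Approval is held — but (l) sets (k) aside: (l) operates against (k): a current Annual Certificate is held. So (a) is unavailable.
Exception (b): a current Tier 5 Exemption Letter is held; the registered capacity is 1,610 units, meeting the 1,390 units threshold — every condition holds. But: (m) operates against (b): discharge temperature exceeds 35 °C. Exception (b) does not apply.
Exception (c) requires that the reference index is under 428; but the reference index is 430, not under 428, so (c) is unavailable.
Exception (d): the facility's floor area is 3,400 m², less than the 3,450 m² limit; the qualifying period is 340 days, meeting the 305 days threshold — every condition holds. But: (o) is engaged — the reportable unit count is 20, less than the 26 limit. Exception (d) does not apply.
All of (e)'s requirements are met (a current General Permit is held; a current Class C Registration is held; discharge is routed to a licensed treatment works). But: (p) is triggered — a current Tier 5 Clearance is held. (e) is therefore removed.
No exception displaces § 44.5.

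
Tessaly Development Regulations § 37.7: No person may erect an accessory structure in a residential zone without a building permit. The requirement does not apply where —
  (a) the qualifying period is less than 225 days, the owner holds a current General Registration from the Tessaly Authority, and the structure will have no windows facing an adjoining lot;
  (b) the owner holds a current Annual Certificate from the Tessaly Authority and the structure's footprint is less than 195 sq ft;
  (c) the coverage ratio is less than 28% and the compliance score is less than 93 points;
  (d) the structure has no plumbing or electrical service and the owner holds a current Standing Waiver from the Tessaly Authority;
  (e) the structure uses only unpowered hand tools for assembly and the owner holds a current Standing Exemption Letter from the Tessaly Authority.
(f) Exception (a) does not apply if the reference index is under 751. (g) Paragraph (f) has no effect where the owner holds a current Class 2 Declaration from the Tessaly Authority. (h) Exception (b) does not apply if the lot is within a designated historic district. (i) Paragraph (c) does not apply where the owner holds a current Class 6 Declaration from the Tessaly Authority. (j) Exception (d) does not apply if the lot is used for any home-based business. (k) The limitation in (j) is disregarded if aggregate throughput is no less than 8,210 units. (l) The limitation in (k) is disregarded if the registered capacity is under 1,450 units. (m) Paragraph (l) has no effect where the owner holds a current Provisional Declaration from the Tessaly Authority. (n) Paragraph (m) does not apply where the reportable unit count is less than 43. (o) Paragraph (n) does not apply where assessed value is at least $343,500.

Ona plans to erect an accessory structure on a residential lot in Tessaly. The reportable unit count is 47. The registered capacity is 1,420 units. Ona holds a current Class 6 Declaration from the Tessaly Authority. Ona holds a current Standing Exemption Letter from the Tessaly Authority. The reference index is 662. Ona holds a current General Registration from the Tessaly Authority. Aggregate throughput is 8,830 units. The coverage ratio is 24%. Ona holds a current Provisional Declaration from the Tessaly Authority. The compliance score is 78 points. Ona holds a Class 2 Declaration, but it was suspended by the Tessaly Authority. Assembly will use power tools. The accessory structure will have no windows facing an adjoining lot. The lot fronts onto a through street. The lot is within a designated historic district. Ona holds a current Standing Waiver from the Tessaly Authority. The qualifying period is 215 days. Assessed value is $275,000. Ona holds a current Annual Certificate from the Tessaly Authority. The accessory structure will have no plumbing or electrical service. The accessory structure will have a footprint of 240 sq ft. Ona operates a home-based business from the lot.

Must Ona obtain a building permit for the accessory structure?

Exception (a)'s conditions are all satisfied: the qualifying period is 215 days, less than the 225 days limit; a current General Registration is held; no windows face an adjoining lot. But applying paragraphs (f)–(g): (f) is engaged — the reference index is 662, under the 751 limit. (g), which would lift (f), does not operate here — there is no Class 2 Declaration in force. So (a) is unavailable.
Exception (b) does not apply: the structure's footprint is 240 sq ft, not less than 195 sq ft.
All of (c)'s requirements are met (the coverage ratio is 24%, less than the 28% limit; the compliance score is 78 points, less than the 93 points limit). However, paragraph (i) must be considered: (i) is engaged — a current Class 6 Declaration is held. Exception (c) does not apply.
All of (d)'s requirements are met (there is no plumbing or electrical service; a current Standing Waiver is held). Considering the limiting provisions: (j) applies (a home-based business operates on the lot), but is itself disapplied by (k): (k) applies — aggregate throughput is 8,830 units, meeting the 8,210 units threshold. (l) is triggered (the registered capacity is 1,420 units, under the 1,450 units limit), but yields to (m): (m) operates — a current Provisional Declaration is held. (n) does not operate here (the reportable unit count is 47, not less than 43), so (m) stands. Exception (d) stands.
Exception (e) requires that the structure uses only unpowered hand tools for assembly; but assembly uses power tools, so (e) is unavailable.

No — exception (d) applies; Ona does not need a building permit.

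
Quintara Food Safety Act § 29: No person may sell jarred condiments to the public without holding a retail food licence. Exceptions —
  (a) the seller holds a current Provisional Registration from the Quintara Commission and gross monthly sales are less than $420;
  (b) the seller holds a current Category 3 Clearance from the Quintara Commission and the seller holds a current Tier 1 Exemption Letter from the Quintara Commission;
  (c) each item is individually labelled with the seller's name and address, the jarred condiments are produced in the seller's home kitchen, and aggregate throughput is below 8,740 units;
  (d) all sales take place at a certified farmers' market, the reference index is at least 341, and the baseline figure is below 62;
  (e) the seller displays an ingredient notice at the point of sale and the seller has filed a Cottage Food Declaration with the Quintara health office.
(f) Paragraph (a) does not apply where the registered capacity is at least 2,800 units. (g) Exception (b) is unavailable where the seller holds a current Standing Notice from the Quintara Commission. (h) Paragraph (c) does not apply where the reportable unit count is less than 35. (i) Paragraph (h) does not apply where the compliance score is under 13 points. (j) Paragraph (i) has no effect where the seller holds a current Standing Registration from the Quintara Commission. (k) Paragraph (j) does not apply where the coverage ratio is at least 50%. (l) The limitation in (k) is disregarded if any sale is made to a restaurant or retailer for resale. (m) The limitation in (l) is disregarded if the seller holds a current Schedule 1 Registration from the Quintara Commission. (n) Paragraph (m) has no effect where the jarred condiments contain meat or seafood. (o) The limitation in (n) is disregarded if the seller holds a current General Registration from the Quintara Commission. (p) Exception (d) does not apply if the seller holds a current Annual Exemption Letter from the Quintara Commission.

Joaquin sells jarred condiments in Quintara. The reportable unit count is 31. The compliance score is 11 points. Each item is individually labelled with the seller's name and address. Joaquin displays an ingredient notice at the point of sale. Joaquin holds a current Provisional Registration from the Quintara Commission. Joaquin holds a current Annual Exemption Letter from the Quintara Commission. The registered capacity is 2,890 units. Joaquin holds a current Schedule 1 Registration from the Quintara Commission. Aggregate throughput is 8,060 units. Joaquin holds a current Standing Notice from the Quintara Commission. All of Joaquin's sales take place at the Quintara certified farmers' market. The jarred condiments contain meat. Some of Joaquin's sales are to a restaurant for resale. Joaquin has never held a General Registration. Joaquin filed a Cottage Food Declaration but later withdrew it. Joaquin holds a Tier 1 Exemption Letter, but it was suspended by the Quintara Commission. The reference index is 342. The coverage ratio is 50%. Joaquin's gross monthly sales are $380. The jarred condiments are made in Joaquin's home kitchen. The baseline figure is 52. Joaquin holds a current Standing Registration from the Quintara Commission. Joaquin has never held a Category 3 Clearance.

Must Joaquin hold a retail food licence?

Yes — Joaquin must hold a retail food licence.

All of (a)'s requirements are met (a current Provisional Registration is held; gross monthly sales are $380, less than the $420 limit). However, paragraph (f) must be considered: (f) operates against (a): the registered capacity is 2,890 units, meeting the 2,800 units threshold. Exception (a) does not apply.
Exception (b) fails — the Category 3 Clearance is not current.
All of (c)'s requirements are met (items are individually labelled; the jarred condiments are home-kitchen produced; aggregate throughput is 8,060 units, below the 8,740 units limit). Turning to paragraphs (h)–(o): (h) applies — the reportable unit count is 31, less than the 35 limit. (i) applies (the compliance score is 11 points, under the 13 points limit), but is overridden by (j): (j) operates — a current Standing Registration is held. (k) is triggered (the coverage ratio is 50%, meeting the 50% threshold), but yields to (l): (l) is triggered — some sales are to a restaurant for resale. (m) operates (a current Schedule 1 Registration is held), but is overridden by (n): (n) operates — the jarred condiments contain meat. (o), which would lift (n), is inapplicable — there is no General Registration in force. So (c) is unavailable.
Exception (d)'s conditions are all satisfied: all sales are at a certified farmers' market; the reference index is 342, meeting the 341 threshold; the baseline figure is 52, below the 62 limit. But applying paragraph (p): (p) operates — a current Annual Exemption Letter is held. So (d) is unavailable.
Exception (e) requires that the seller has filed a Cottage Food Declaration with the Quintara health office; but the Cottage Food Declaration was withdrawn, so (e) is unavailable.
None of the exceptions is available; § 29 applies in full.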